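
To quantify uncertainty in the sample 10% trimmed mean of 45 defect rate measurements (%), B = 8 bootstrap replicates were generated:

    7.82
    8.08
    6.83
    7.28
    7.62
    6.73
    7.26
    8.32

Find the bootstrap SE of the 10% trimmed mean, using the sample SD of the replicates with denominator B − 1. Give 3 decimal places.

SE* = 0.570

Bootstrap SE is the standard deviation of the 8 replicate 10% trimmed means.
Mean of replicates: (7.82 + 8.08 + 6.83 + 7.28 + 7.62 + 6.73 + 7.26 + 8.32) / 8 = 59.9400 / 8 = 7.4925
Sum of squared deviations: (+0.3275)² + (+0.5875)² + (−0.6625)² + (−0.2125)² + (+0.1275)² + (−0.7625)² + (−0.2325)² + (+0.8275)² = 2.2730
Variance = 2.2730 / 7 = 0.3247
SE* = √0.3247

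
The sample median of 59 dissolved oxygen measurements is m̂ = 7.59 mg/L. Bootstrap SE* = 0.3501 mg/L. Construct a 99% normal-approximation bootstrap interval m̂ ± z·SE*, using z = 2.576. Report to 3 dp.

(6.688, 8.492)

Margin = 2.576 × 0.3501 = 0.9019
Interval: 7.59 ± 0.9019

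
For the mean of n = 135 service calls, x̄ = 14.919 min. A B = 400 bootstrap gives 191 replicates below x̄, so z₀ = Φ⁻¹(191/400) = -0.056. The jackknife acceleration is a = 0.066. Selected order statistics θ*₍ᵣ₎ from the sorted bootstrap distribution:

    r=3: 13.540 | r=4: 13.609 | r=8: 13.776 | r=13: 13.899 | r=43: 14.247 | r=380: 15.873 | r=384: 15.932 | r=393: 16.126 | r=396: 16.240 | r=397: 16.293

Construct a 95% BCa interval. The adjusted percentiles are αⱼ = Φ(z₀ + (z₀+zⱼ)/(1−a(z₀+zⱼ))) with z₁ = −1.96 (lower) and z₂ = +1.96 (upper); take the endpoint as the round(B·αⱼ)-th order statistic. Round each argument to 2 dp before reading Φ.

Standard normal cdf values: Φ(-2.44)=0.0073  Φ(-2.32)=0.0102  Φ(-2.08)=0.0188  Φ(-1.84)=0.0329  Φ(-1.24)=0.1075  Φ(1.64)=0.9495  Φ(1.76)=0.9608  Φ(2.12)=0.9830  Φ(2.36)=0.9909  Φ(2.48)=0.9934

(13.899, 16.126)

Lower: z₀ + z₁ = -0.056 + (-1.960) = -2.016; 1 − a(z₀+z₁) = 1 − (0.066)(-2.016) = 1.1331; argument = -0.056 + (-2.016)/1.1331 = -1.8353 → -1.84.
α₁ = Φ(-1.84) = 0.0329; rank = round(400 × 0.0329) = 13; θ*₍13₎ = 13.899.
Upper: z₀ + z₂ = 1.904; 1 − a(z₀+z₂) = 0.8743; argument = 2.1217 → 2.12; α₂ = 0.9830; rank = 393; θ*₍393₎ = 16.126.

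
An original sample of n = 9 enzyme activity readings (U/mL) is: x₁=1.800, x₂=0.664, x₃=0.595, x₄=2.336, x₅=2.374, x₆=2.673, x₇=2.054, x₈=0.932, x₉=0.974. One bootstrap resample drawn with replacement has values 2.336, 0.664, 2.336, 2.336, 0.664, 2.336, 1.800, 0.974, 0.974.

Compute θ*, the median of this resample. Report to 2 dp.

θ* = 1.80

Sorted: 0.664, 0.664, 0.974, 0.974, 1.800, 2.336, 2.336, 2.336, 2.336
Median = middle value = 1.80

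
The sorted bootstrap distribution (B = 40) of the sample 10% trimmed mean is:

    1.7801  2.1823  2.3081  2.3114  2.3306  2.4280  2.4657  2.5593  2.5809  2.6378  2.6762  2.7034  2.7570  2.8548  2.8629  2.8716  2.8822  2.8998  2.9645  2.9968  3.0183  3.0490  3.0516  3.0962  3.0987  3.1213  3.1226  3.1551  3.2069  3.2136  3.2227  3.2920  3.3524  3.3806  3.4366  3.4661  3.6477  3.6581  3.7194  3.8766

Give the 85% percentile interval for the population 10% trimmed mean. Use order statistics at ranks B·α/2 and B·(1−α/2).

(2.3081, 3.6477)

α = 0.15; lower rank = 40 × 0.075 = 3; upper rank = 40 × 0.925 = 37.
The 3rd smallest replicate is 2.3081; the 37th is 3.6477.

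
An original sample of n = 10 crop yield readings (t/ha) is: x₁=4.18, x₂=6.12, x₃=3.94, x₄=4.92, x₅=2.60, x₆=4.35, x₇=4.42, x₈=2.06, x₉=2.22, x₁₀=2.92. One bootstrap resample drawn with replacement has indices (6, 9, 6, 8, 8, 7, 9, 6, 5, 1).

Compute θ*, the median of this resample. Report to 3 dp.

Resample values: 4.35, 2.22, 4.35, 2.06, 2.06, 4.42, 2.22, 4.35, 2.60, 4.18.
Sorted: 2.06, 2.06, 2.22, 2.22, 2.60, 4.18, 4.35, 4.35, 4.35, 4.42
Median = average of the two middle values = 3.390

θ* = 3.390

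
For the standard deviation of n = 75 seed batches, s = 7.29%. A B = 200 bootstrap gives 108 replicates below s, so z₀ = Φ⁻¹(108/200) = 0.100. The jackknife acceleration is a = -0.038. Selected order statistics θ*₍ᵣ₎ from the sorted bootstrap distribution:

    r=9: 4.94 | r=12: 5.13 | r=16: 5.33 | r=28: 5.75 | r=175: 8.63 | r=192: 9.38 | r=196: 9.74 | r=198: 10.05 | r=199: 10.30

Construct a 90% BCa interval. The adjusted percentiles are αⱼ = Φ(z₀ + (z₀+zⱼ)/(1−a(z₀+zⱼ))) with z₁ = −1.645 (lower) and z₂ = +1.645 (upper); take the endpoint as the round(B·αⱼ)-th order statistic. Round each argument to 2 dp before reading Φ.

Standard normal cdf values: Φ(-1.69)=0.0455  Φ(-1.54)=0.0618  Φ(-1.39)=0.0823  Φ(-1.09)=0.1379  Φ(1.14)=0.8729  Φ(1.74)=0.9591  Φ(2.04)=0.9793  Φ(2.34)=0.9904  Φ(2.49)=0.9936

(5.13, 9.38)

Lower: z₀ + z₁ = 0.100 + (-1.645) = -1.545; 1 − a(z₀+z₁) = 1 − (-0.038)(-1.545) = 0.9413; argument = 0.100 + (-1.545)/0.9413 = -1.5414 → -1.54.
α₁ = Φ(-1.54) = 0.0618; rank = round(200 × 0.0618) = 12; θ*₍12₎ = 5.13.
Upper: z₀ + z₂ = 1.745; 1 − a(z₀+z₂) = 1.0663; argument = 1.7365 → 1.74; α₂ = 0.9591; rank = 192; θ*₍192₎ = 9.38.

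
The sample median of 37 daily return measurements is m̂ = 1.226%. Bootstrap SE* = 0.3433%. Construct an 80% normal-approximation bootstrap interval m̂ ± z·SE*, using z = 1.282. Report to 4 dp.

(0.7859, 1.6661)

Margin = 1.282 × 0.3433 = 0.44011
Interval: 1.226 ± 0.44011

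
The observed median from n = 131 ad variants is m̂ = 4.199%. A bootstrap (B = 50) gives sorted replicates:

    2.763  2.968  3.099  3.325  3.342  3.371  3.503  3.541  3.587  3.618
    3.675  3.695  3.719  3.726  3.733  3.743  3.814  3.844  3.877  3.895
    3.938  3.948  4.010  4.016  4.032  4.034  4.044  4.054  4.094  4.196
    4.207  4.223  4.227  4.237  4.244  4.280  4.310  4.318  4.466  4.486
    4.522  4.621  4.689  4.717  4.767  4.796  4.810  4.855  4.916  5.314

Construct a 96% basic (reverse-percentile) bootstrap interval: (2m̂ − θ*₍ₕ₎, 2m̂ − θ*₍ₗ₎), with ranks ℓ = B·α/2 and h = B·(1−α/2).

(3.482, 5.635)

Percentile endpoints at ranks 1 and 49: θ*₍1₎ = 2.763, θ*₍49₎ = 4.916.
Basic interval reflects these around m̂:
  lower = 2 × 4.199 − 4.916 = 3.482
  upper = 2 × 4.199 − 2.763 = 5.635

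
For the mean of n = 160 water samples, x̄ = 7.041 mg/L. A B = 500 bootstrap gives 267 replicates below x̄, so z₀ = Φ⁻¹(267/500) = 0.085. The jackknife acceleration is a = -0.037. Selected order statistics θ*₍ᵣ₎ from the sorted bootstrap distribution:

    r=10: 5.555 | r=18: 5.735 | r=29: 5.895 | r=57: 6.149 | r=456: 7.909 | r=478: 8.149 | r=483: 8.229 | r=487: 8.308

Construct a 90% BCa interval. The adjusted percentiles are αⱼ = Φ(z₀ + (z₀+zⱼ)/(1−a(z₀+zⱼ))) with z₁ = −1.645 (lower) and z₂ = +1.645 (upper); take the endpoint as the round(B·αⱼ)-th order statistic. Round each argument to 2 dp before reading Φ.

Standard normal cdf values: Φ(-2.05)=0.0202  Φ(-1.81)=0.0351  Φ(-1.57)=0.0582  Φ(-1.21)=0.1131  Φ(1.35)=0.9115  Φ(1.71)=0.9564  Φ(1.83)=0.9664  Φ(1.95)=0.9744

(5.895, 8.149)

Lower: z₀ + z₁ = 0.085 + (-1.645) = -1.560; 1 − a(z₀+z₁) = 1 − (-0.037)(-1.560) = 0.9423; argument = 0.085 + (-1.560)/0.9423 = -1.5706 → -1.57.
α₁ = Φ(-1.57) = 0.0582; rank = round(500 × 0.0582) = 29; θ*₍29₎ = 5.895.
Upper: z₀ + z₂ = 1.730; 1 − a(z₀+z₂) = 1.0640; argument = 1.7109 → 1.71; α₂ = 0.9564; rank = 478; θ*₍478₎ = 8.149.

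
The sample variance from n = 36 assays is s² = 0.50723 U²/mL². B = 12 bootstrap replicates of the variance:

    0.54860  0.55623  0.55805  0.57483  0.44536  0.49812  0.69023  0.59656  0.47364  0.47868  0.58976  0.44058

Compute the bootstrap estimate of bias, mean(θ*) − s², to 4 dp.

mean(θ*) = (0.54860 + 0.55623 + 0.55805 + 0.57483 + 0.44536 + 0.49812 + 0.69023 + 0.59656 + 0.47364 + 0.47868 + 0.58976 + 0.44058) / 12 = 0.53755
bias = 0.53755 − 0.50723

bias = +0.0303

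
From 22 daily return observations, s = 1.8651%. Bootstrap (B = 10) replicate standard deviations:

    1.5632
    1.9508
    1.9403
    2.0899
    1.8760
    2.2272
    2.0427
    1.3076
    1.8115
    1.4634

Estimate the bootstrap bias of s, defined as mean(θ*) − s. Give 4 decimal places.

bias = −0.0378

mean(θ*) = (1.5632 + 1.9508 + 1.9403 + 2.0899 + 1.8760 + 2.2272 + 2.0427 + 1.3076 + 1.8115 + 1.4634) / 10 = 1.82726
bias = 1.82726 − 1.8651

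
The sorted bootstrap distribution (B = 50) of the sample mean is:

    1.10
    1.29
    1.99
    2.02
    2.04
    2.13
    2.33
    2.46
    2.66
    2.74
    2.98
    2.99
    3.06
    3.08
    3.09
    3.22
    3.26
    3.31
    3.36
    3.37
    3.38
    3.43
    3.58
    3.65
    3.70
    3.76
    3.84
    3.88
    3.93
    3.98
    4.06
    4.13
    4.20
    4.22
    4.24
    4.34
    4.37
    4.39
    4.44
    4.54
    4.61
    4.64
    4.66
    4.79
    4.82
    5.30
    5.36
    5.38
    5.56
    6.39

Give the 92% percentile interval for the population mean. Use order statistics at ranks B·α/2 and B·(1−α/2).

(1.29, 5.38)

α = 0.08; lower rank = 50 × 0.040 = 2; upper rank = 50 × 0.960 = 48.
The 2nd smallest replicate is 1.29; the 48th is 5.38.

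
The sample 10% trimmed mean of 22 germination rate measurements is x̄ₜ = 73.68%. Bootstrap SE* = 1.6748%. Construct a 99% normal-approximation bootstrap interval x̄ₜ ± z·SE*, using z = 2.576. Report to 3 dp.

(69.366, 77.994)

Margin = 2.576 × 1.6748 = 4.3143
Interval: 73.68 ± 4.3143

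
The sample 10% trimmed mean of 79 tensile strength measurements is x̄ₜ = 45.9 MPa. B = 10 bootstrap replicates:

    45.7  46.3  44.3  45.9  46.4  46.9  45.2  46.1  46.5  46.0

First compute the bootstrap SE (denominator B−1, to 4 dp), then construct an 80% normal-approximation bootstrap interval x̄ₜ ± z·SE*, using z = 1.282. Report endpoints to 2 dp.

(44.95, 46.85)

Mean of replicates = 45.9300; sum of squared deviations = 4.9010; SE* = √(4.9010/9) = 0.7379
Margin = 1.282 × 0.7379 = 0.946
Interval: 45.9 ± 0.946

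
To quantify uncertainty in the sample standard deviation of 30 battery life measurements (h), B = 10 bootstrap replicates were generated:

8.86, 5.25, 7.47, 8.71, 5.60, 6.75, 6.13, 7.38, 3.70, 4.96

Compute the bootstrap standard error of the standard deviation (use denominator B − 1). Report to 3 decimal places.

SE* = 1.665

Bootstrap SE is the standard deviation of the 10 replicate standard deviations.
Mean of replicates: (8.86 + 5.25 + 7.47 + 8.71 + 5.60 + 6.75 + 6.13 + 7.38 + 3.70 + 4.96) / 10 = 64.8100 / 10 = 6.4810
Sum of squared deviations: (+2.3790)² + (−1.2310)² + (+0.9890)² + (+2.2290)² + (−0.8810)² + (+0.2690)² + (−0.3510)² + (+0.8990)² + (−2.7810)² + (−1.5210)² = 24.9489
Variance = 24.9489 / 9 = 2.7721
SE* = √2.7721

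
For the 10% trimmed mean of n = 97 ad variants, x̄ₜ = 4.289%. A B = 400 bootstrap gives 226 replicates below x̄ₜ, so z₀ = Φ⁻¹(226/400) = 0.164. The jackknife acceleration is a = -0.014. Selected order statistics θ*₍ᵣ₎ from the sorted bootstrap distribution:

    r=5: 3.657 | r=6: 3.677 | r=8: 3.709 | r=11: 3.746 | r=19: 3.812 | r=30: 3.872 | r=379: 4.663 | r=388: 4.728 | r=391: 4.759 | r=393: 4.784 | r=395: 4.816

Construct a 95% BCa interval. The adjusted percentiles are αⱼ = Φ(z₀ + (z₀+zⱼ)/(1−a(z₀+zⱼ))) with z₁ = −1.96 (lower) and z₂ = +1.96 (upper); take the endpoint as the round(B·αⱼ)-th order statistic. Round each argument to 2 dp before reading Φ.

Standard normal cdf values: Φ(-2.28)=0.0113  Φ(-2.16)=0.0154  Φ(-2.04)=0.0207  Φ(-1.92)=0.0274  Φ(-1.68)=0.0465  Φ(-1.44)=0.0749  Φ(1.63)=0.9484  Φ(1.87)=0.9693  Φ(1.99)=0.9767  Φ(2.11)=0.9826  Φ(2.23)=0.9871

Lower: z₀ + z₁ = 0.164 + (-1.960) = -1.796; 1 − a(z₀+z₁) = 1 − (-0.014)(-1.796) = 0.9749; argument = 0.164 + (-1.796)/0.9749 = -1.6783 → -1.68.
α₁ = Φ(-1.68) = 0.0465; rank = round(400 × 0.0465) = 19; θ*₍19₎ = 3.812.
Upper: z₀ + z₂ = 2.124; 1 − a(z₀+z₂) = 1.0297; argument = 2.2267 → 2.23; α₂ = 0.9871; rank = 395; θ*₍395₎ = 4.816.

(3.812, 4.816)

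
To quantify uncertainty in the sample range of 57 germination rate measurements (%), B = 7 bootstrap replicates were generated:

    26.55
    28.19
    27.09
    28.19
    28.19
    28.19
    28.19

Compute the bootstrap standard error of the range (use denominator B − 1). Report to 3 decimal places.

SE* = 0.686

Bootstrap SE is the standard deviation of the 7 replicate ranges.
Mean of replicates: (26.55 + 28.19 + 27.09 + 28.19 + 28.19 + 28.19 + 28.19) / 7 = 194.5900 / 7 = 27.7986
Sum of squared deviations: (−1.2486)² + (+0.3914)² + (−0.7086)² + (+0.3914)² + (+0.3914)² + (+0.3914)² + (+0.3914)² = 2.8271
Variance = 2.8271 / 6 = 0.4712
SE* = √0.4712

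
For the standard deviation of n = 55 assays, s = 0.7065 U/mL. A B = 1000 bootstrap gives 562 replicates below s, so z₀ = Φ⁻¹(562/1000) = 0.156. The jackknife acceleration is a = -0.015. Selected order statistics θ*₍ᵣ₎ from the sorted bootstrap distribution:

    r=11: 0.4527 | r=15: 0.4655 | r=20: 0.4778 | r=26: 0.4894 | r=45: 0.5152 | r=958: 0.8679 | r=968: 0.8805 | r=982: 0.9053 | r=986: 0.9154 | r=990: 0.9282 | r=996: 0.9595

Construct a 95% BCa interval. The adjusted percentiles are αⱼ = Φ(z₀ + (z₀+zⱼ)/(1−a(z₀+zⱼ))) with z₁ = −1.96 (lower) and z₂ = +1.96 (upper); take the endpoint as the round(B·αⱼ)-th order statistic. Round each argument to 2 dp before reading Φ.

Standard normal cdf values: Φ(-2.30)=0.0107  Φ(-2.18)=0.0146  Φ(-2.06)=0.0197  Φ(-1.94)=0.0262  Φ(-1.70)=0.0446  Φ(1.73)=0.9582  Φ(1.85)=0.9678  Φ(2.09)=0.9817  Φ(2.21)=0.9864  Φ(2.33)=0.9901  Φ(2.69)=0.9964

Lower: z₀ + z₁ = 0.156 + (-1.960) = -1.804; 1 − a(z₀+z₁) = 1 − (-0.015)(-1.804) = 0.9729; argument = 0.156 + (-1.804)/0.9729 = -1.6982 → -1.70.
α₁ = Φ(-1.70) = 0.0446; rank = round(1000 × 0.0446) = 45; θ*₍45₎ = 0.5152.
Upper: z₀ + z₂ = 2.116; 1 − a(z₀+z₂) = 1.0317; argument = 2.2069 → 2.21; α₂ = 0.9864; rank = 986; θ*₍986₎ = 0.9154.

(0.5152, 0.9154)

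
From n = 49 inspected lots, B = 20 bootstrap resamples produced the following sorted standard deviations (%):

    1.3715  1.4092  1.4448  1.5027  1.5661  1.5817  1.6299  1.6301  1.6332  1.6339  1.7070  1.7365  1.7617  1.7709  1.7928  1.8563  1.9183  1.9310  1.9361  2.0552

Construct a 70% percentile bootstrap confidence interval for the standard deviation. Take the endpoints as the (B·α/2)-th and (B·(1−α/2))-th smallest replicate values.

(1.4448, 1.9183)

α = 0.30; lower rank = 20 × 0.150 = 3; upper rank = 20 × 0.850 = 17.
The 3rd smallest replicate is 1.4448; the 17th is 1.9183.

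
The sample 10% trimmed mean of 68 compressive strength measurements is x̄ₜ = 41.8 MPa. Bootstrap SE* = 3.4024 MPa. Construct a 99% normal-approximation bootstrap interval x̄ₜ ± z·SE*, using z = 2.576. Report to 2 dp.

(33.04, 50.56)

Margin = 2.576 × 3.4024 = 8.765
Interval: 41.8 ± 8.765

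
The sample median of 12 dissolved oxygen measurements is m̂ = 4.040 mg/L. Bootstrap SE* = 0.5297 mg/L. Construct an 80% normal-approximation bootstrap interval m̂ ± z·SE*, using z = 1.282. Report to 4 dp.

(3.3609, 4.7191)

Margin = 1.282 × 0.5297 = 0.67908
Interval: 4.040 ± 0.67908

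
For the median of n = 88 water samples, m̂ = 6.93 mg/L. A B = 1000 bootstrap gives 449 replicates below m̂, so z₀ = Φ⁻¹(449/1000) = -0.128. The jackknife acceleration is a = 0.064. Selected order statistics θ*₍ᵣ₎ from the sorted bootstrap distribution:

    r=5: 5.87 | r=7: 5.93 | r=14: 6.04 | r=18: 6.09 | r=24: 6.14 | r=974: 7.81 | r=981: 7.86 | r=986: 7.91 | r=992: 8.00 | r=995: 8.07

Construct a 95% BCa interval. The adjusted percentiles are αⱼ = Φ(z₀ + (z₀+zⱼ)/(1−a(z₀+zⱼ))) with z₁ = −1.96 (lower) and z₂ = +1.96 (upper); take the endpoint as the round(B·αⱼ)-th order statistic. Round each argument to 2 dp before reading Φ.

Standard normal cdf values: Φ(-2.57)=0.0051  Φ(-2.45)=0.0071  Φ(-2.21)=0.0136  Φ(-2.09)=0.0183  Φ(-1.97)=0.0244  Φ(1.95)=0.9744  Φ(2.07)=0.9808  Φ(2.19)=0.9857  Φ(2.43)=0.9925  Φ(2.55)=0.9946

(6.14, 7.81)

Lower: z₀ + z₁ = -0.128 + (-1.960) = -2.088; 1 − a(z₀+z₁) = 1 − (0.064)(-2.088) = 1.1336; argument = -0.128 + (-2.088)/1.1336 = -1.9699 → -1.97.
α₁ = Φ(-1.97) = 0.0244; rank = round(1000 × 0.0244) = 24; θ*₍24₎ = 6.14.
Upper: z₀ + z₂ = 1.832; 1 − a(z₀+z₂) = 0.8828; argument = 1.9473 → 1.95; α₂ = 0.9744; rank = 974; θ*₍974₎ = 7.81.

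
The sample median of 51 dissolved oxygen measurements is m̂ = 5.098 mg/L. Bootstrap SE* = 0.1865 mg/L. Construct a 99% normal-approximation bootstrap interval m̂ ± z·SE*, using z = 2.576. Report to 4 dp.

Margin = 2.576 × 0.1865 = 0.48042
Interval: 5.098 ± 0.48042

(4.6176, 5.5784)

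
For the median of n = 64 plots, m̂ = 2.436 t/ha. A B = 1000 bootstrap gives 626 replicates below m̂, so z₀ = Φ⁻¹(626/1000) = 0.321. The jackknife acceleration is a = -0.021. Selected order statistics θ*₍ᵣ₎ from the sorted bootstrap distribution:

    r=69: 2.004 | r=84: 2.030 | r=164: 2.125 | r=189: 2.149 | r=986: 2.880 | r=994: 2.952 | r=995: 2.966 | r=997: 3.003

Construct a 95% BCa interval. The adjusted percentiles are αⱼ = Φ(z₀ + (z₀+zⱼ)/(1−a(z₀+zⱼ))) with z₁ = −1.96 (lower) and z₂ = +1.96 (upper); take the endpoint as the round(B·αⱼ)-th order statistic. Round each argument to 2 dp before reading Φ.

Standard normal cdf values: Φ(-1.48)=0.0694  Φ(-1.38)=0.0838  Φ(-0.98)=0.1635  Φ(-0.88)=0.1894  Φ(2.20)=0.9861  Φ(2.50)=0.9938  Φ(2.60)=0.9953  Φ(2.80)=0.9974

(2.030, 2.952)

Lower: z₀ + z₁ = 0.321 + (-1.960) = -1.639; 1 − a(z₀+z₁) = 1 − (-0.021)(-1.639) = 0.9656; argument = 0.321 + (-1.639)/0.9656 = -1.3764 → -1.38.
α₁ = Φ(-1.38) = 0.0838; rank = round(1000 × 0.0838) = 84; θ*₍84₎ = 2.030.
Upper: z₀ + z₂ = 2.281; 1 − a(z₀+z₂) = 1.0479; argument = 2.4977 → 2.50; α₂ = 0.9938; rank = 994; θ*₍994₎ = 2.952.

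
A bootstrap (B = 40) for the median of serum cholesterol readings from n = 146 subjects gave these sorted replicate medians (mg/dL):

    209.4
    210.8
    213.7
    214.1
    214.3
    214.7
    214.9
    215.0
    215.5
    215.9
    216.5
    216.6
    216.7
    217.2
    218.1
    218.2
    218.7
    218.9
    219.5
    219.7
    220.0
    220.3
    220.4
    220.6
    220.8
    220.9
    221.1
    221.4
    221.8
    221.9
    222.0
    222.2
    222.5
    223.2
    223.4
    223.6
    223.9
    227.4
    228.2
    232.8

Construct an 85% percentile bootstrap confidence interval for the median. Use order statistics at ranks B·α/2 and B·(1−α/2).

(213.7, 223.9)

α = 0.15; lower rank = 40 × 0.075 = 3; upper rank = 40 × 0.925 = 37.
The 3rd smallest replicate is 213.7; the 37th is 223.9.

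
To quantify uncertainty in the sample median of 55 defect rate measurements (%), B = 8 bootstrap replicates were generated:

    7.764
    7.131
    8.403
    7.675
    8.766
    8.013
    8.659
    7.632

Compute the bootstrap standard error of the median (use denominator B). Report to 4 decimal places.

SE* = 0.5286

Bootstrap SE is the standard deviation of the 8 replicate medians.
Mean of replicates: (7.764 + 7.131 + 8.403 + 7.675 + 8.766 + 8.013 + 8.659 + 7.632) / 8 = 64.04300 / 8 = 8.00538
Sum of squared deviations: (−0.24138)² + (−0.87438)² + (+0.39762)² + (−0.33038)² + (+0.76062)² + (+0.00762)² + (+0.65362)² + (−0.37338)² = 2.23529
Variance = 2.23529 / 8 = 0.27941
SE* = √0.27941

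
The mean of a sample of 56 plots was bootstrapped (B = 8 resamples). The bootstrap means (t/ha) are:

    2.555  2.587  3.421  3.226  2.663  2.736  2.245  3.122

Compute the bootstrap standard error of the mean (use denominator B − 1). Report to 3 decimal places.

Bootstrap SE is the standard deviation of the 8 replicate means.
Mean of replicates: (2.555 + 2.587 + 3.421 + 3.226 + 2.663 + 2.736 + 2.245 + 3.122) / 8 = 22.5550 / 8 = 2.8194
Sum of squared deviations: (−0.2644)² + (−0.2324)² + (+0.6016)² + (+0.4066)² + (−0.1564)² + (−0.0834)² + (−0.5744)² + (+0.3026)² = 1.1041
Variance = 1.1041 / 7 = 0.1577
SE* = √0.1577

SE* = 0.397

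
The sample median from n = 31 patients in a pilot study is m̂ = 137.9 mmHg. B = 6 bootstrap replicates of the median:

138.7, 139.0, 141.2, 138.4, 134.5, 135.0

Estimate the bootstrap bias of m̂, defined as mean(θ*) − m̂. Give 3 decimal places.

bias = −0.100

mean(θ*) = (138.7 + 139.0 + 141.2 + 138.4 + 134.5 + 135.0) / 6 = 137.8000
bias = 137.8000 − 137.9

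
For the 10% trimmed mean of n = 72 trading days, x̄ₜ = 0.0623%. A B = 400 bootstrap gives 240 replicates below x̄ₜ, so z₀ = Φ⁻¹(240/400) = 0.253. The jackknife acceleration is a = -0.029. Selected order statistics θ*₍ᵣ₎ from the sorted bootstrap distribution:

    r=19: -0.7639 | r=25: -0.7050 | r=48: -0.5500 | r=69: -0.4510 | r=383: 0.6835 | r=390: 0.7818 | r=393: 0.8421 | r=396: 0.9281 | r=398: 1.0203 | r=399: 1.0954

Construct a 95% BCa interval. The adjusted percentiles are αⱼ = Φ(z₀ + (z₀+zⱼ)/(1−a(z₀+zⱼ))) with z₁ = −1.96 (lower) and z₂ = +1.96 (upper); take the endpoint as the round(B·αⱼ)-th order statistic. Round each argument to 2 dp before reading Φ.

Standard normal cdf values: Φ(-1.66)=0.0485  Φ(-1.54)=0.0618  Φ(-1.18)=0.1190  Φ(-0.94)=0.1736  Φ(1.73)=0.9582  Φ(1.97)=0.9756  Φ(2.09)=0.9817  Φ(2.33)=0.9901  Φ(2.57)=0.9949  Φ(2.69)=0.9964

(-0.7050, 0.9281)

Lower: z₀ + z₁ = 0.253 + (-1.960) = -1.707; 1 − a(z₀+z₁) = 1 − (-0.029)(-1.707) = 0.9505; argument = 0.253 + (-1.707)/0.9505 = -1.5429 → -1.54.
α₁ = Φ(-1.54) = 0.0618; rank = round(400 × 0.0618) = 25; θ*₍25₎ = -0.7050.
Upper: z₀ + z₂ = 2.213; 1 − a(z₀+z₂) = 1.0642; argument = 2.3325 → 2.33; α₂ = 0.9901; rank = 396; θ*₍396₎ = 0.9281.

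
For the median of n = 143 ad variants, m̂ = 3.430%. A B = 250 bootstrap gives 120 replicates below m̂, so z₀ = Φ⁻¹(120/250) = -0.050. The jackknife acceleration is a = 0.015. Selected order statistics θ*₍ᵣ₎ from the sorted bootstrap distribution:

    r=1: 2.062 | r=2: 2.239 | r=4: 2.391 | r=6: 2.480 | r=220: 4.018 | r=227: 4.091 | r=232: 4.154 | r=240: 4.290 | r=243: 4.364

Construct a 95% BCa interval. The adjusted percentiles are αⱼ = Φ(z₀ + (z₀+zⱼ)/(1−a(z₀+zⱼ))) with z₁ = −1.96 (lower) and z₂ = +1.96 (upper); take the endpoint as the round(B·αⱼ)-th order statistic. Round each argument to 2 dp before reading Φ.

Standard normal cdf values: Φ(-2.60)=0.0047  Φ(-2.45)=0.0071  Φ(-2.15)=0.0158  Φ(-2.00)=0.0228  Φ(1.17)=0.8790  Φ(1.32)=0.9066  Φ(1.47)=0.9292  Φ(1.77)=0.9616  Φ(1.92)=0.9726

(2.480, 4.364)

Lower: z₀ + z₁ = -0.050 + (-1.960) = -2.010; 1 − a(z₀+z₁) = 1 − (0.015)(-2.010) = 1.0301; argument = -0.050 + (-2.010)/1.0301 = -2.0012 → -2.00.
α₁ = Φ(-2.00) = 0.0228; rank = round(250 × 0.0228) = 6; θ*₍6₎ = 2.480.
Upper: z₀ + z₂ = 1.910; 1 − a(z₀+z₂) = 0.9714; argument = 1.9163 → 1.92; α₂ = 0.9726; rank = 243; θ*₍243₎ = 4.364.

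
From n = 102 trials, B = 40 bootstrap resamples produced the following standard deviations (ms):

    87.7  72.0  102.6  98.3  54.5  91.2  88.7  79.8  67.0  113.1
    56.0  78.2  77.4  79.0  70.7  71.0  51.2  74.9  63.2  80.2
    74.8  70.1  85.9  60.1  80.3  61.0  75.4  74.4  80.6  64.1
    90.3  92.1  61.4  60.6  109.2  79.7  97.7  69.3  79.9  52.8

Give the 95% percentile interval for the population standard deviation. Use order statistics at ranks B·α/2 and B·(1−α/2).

Sorted replicates: 51.2, 52.8, 54.5, 56.0, 60.1, 60.6, 61.0, 61.4, 63.2, 64.1, 67.0, 69.3, 70.1, 70.7, 71.0, 72.0, 74.4, 74.8, 74.9, 75.4, 77.4, 78.2, 79.0, 79.7, 79.8, 79.9, 80.2, 80.3, 80.6, 85.9, 87.7, 88.7, 90.3, 91.2, 92.1, 97.7, 98.3, 102.6, 109.2, 113.1
α = 0.05; lower rank = 40 × 0.025 = 1; upper rank = 40 × 0.975 = 39.
The 1st smallest replicate is 51.2; the 39th is 109.2.

(51.2, 109.2)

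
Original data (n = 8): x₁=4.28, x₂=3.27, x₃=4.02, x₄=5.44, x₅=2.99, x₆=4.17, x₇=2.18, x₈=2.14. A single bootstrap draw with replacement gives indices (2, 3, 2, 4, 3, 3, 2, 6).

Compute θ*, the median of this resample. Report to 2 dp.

θ* = 4.02

Resample values: 3.27, 4.02, 3.27, 5.44, 4.02, 4.02, 3.27, 4.17.
Sorted: 3.27, 3.27, 3.27, 4.02, 4.02, 4.02, 4.17, 5.44
Median = average of the two middle values = 4.02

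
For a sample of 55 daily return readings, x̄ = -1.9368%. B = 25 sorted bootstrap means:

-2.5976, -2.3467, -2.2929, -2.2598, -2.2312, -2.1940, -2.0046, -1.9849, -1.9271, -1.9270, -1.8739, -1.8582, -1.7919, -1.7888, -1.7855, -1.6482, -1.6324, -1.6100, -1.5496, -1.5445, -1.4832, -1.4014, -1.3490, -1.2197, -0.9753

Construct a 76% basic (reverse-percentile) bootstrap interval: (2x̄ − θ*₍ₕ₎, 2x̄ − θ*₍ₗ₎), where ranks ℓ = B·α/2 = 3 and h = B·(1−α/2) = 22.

(-2.4722, -1.5807)

Percentile endpoints at ranks 3 and 22: θ*₍3₎ = -2.2929, θ*₍22₎ = -1.4014.
Basic interval reflects these around x̄:
  lower = 2 × -1.9368 − -1.4014 = -2.4722
  upper = 2 × -1.9368 − -2.2929 = -1.5807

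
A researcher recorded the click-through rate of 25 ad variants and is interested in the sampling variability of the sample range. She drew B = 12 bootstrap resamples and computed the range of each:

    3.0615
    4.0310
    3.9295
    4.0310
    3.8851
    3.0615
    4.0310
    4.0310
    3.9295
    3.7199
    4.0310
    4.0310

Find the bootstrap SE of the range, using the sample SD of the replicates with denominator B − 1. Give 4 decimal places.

SE* = 0.3638

Bootstrap SE is the standard deviation of the 12 replicate ranges.
Mean of replicates: (3.0615 + 4.0310 + 3.9295 + 4.0310 + 3.8851 + 3.0615 + 4.0310 + 4.0310 + 3.9295 + 3.7199 + 4.0310 + 4.0310) / 12 = 45.77300 / 12 = 3.81442
Sum of squared deviations: (−0.75292)² + (+0.21658)² + (+0.11508)² + (+0.21658)² + (+0.07068)² + (−0.75292)² + (+0.21658)² + (+0.21658)² + (+0.11508)² + (−0.09452)² + (+0.21658)² + (+0.21658)² = 1.45563
Variance = 1.45563 / 11 = 0.13233
SE* = √0.13233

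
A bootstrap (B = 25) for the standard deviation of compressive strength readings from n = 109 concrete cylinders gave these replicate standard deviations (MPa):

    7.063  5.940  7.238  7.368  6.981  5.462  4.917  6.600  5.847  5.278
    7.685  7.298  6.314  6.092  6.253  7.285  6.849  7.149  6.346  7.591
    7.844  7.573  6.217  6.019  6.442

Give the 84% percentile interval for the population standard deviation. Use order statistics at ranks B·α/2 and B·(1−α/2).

(5.278, 7.591)

Sorted replicates: 4.917, 5.278, 5.462, 5.847, 5.940, 6.019, 6.092, 6.217, 6.253, 6.314, 6.346, 6.442, 6.600, 6.849, 6.981, 7.063, 7.149, 7.238, 7.285, 7.298, 7.368, 7.573, 7.591, 7.685, 7.844
α = 0.16; lower rank = 25 × 0.080 = 2; upper rank = 25 × 0.920 = 23.
The 2nd smallest replicate is 5.278; the 23rd is 7.591.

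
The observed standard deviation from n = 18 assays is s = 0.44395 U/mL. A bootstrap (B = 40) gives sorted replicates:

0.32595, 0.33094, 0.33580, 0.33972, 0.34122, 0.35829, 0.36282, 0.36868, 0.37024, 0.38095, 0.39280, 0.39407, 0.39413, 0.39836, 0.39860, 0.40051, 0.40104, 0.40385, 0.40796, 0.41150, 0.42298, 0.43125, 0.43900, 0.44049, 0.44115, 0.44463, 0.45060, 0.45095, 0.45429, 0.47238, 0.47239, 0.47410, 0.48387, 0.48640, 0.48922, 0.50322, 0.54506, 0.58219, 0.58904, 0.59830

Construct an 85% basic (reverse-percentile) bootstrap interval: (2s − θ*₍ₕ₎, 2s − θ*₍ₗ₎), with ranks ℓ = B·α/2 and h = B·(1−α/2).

(0.34284, 0.55210)

Percentile endpoints at ranks 3 and 37: θ*₍3₎ = 0.33580, θ*₍37₎ = 0.54506.
Basic interval reflects these around s:
  lower = 2 × 0.44395 − 0.54506 = 0.34284
  upper = 2 × 0.44395 − 0.33580 = 0.55210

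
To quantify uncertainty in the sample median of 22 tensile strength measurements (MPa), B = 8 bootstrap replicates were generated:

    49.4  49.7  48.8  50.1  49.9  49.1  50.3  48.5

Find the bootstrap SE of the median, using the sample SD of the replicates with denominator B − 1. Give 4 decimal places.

Bootstrap SE is the standard deviation of the 8 replicate medians.
Mean of replicates: (49.4 + 49.7 + 48.8 + 50.1 + 49.9 + 49.1 + 50.3 + 48.5) / 8 = 395.80000 / 8 = 49.47500
Sum of squared deviations: (−0.07500)² + (+0.22500)² + (−0.67500)² + (+0.62500)² + (+0.42500)² + (−0.37500)² + (+0.82500)² + (−0.97500)² = 2.85500
Variance = 2.85500 / 7 = 0.40786
SE* = √0.40786

SE* = 0.6386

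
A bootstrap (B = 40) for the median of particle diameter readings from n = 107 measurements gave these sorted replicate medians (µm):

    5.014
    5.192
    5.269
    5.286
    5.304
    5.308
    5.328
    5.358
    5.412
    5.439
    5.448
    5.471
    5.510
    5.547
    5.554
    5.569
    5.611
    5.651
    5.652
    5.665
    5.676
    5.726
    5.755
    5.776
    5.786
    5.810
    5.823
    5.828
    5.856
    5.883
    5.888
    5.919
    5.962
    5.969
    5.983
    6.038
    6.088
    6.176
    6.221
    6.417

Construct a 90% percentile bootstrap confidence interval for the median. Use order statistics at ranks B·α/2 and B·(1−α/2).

(5.192, 6.176)

α = 0.10; lower rank = 40 × 0.050 = 2; upper rank = 40 × 0.950 = 38.
The 2nd smallest replicate is 5.192; the 38th is 6.176.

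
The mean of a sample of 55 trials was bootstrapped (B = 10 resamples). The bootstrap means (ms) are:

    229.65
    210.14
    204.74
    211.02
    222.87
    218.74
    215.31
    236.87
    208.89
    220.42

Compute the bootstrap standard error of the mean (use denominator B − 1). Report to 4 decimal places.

SE* = 9.9905

Bootstrap SE is the standard deviation of the 10 replicate means.
Mean of replicates: (229.65 + 210.14 + 204.74 + 211.02 + 222.87 + 218.74 + 215.31 + 236.87 + 208.89 + 220.42) / 10 = 2178.65000 / 10 = 217.86500
Sum of squared deviations: (+11.78500)² + (−7.72500)² + (−13.12500)² + (−6.84500)² + (+5.00500)² + (+0.87500)² + (−2.55500)² + (+19.00500)² + (−8.97500)² + (+2.55500)² = 898.29385
Variance = 898.29385 / 9 = 99.81043
SE* = √99.81043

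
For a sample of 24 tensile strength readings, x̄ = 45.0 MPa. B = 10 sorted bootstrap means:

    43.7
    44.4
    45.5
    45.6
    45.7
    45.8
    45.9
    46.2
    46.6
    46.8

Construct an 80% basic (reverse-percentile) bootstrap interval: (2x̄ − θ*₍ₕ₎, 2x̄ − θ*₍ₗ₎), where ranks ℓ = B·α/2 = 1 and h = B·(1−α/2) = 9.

(43.4, 46.3)

Percentile endpoints at ranks 1 and 9: θ*₍1₎ = 43.7, θ*₍9₎ = 46.6.
Basic interval reflects these around x̄:
  lower = 2 × 45.0 − 46.6 = 43.4
  upper = 2 × 45.0 − 43.7 = 46.3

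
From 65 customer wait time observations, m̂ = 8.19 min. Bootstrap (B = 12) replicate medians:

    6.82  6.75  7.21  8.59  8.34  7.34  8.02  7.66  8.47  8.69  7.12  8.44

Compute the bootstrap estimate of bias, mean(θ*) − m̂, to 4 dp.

mean(θ*) = (6.82 + 6.75 + 7.21 + 8.59 + 8.34 + 7.34 + 8.02 + 7.66 + 8.47 + 8.69 + 7.12 + 8.44) / 12 = 7.78750
bias = 7.78750 − 8.19

bias = −0.4025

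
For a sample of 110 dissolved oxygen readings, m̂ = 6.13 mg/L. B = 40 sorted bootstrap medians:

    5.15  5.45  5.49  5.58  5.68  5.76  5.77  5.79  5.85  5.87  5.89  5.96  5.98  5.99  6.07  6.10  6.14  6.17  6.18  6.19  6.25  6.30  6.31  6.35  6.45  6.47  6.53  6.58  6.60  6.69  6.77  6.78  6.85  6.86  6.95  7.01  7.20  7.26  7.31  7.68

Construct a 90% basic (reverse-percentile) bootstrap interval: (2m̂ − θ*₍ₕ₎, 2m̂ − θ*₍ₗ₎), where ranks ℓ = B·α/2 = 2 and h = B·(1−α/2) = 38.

Percentile endpoints at ranks 2 and 38: θ*₍2₎ = 5.45, θ*₍38₎ = 7.26.
Basic interval reflects these around m̂:
  lower = 2 × 6.13 − 7.26 = 5.00
  upper = 2 × 6.13 − 5.45 = 6.81

(5.00, 6.81)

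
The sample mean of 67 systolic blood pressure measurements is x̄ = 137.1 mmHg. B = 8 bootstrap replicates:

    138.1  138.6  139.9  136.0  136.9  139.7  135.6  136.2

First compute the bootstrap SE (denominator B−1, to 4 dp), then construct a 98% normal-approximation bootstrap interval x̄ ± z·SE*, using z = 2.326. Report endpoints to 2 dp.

(133.17, 141.03)

Mean of replicates = 137.6250; sum of squared deviations = 19.9550; SE* = √(19.9550/7) = 1.6884
Margin = 2.326 × 1.6884 = 3.927
Interval: 137.1 ± 3.927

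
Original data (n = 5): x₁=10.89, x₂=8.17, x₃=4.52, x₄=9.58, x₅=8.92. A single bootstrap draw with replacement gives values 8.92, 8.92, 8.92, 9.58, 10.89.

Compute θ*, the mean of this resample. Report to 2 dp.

θ* = 9.45

Mean = (8.92 + 8.92 + 8.92 + 9.58 + 10.89) / 5 = 47.230 / 5 = 9.45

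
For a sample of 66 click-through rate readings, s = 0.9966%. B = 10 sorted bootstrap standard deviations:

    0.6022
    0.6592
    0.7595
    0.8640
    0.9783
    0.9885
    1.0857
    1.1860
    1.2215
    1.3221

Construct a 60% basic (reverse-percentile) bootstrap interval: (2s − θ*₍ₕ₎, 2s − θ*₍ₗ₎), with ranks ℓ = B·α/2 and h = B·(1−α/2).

(0.8072, 1.3340)

Percentile endpoints at ranks 2 and 8: θ*₍2₎ = 0.6592, θ*₍8₎ = 1.1860.
Basic interval reflects these around s:
  lower = 2 × 0.9966 − 1.1860 = 0.8072
  upper = 2 × 0.9966 − 0.6592 = 1.3340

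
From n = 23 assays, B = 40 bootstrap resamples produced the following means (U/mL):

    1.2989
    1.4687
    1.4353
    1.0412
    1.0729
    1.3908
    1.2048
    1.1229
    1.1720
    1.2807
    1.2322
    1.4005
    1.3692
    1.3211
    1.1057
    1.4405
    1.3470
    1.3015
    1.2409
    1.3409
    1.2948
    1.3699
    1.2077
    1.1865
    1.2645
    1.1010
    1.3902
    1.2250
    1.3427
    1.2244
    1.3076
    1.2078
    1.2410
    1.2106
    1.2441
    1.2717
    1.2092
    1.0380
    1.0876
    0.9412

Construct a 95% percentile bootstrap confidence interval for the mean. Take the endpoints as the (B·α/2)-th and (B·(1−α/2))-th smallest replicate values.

(0.9412, 1.4405)

Sorted replicates: 0.9412, 1.0380, 1.0412, 1.0729, 1.0876, 1.1010, 1.1057, 1.1229, 1.1720, 1.1865, 1.2048, 1.2077, 1.2078, 1.2092, 1.2106, 1.2244, 1.2250, 1.2322, 1.2409, 1.2410, 1.2441, 1.2645, 1.2717, 1.2807, 1.2948, 1.2989, 1.3015, 1.3076, 1.3211, 1.3409, 1.3427, 1.3470, 1.3692, 1.3699, 1.3902, 1.3908, 1.4005, 1.4353, 1.4405, 1.4687
α = 0.05; lower rank = 40 × 0.025 = 1; upper rank = 40 × 0.975 = 39.
The 1st smallest replicate is 0.9412; the 39th is 1.4405.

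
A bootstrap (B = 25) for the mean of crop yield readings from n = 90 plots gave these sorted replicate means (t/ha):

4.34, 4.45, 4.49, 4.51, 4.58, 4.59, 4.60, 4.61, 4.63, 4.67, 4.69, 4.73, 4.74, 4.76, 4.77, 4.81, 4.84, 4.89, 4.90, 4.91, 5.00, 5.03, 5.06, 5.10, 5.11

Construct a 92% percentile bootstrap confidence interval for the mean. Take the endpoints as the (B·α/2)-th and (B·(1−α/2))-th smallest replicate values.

(4.34, 5.10)

α = 0.08; lower rank = 25 × 0.040 = 1; upper rank = 25 × 0.960 = 24.
The 1st smallest replicate is 4.34; the 24th is 5.10.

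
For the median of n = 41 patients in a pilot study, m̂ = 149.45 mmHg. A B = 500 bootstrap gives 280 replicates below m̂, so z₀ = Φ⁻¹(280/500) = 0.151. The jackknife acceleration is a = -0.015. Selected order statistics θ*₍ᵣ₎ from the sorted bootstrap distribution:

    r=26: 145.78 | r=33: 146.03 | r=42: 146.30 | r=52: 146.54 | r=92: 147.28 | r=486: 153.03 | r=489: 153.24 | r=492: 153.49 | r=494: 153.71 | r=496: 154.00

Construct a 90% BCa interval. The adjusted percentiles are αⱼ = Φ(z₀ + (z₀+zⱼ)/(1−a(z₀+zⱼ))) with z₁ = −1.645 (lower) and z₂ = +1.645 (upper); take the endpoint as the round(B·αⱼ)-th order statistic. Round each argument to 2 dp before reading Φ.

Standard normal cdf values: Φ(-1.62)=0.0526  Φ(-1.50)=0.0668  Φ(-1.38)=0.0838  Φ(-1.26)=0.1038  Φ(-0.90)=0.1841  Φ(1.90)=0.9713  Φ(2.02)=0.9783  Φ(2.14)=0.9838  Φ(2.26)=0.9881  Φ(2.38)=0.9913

Lower: z₀ + z₁ = 0.151 + (-1.645) = -1.494; 1 − a(z₀+z₁) = 1 − (-0.015)(-1.494) = 0.9776; argument = 0.151 + (-1.494)/0.9776 = -1.3772 → -1.38.
α₁ = Φ(-1.38) = 0.0838; rank = round(500 × 0.0838) = 42; θ*₍42₎ = 146.30.
Upper: z₀ + z₂ = 1.796; 1 − a(z₀+z₂) = 1.0269; argument = 1.8999 → 1.90; α₂ = 0.9713; rank = 486; θ*₍486₎ = 153.03.

(146.30, 153.03)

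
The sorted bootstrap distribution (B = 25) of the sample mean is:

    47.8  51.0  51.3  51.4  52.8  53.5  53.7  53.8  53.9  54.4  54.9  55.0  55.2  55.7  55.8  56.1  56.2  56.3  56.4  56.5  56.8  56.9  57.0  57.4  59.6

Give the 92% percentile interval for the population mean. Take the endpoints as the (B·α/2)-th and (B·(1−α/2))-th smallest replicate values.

(47.8, 57.4)

α = 0.08; lower rank = 25 × 0.040 = 1; upper rank = 25 × 0.960 = 24.
The 1st smallest replicate is 47.8; the 24th is 57.4.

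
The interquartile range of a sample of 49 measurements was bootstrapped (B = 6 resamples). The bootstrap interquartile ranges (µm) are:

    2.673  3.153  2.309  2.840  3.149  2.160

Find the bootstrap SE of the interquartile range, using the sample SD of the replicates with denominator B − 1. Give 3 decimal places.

SE* = 0.417

Bootstrap SE is the standard deviation of the 6 replicate interquartile ranges.
Mean of replicates: (2.673 + 3.153 + 2.309 + 2.840 + 3.149 + 2.160) / 6 = 16.2840 / 6 = 2.7140
Sum of squared deviations: (−0.0410)² + (+0.4390)² + (−0.4050)² + (+0.1260)² + (+0.4350)² + (−0.5540)² = 0.8704
Variance = 0.8704 / 5 = 0.1741
SE* = √0.1741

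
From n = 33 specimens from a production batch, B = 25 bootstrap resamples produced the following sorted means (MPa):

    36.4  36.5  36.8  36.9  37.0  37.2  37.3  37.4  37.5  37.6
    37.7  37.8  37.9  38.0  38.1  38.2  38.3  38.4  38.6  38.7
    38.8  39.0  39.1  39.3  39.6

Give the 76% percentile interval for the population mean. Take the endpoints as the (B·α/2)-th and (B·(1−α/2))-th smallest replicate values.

(36.8, 39.0)

α = 0.24; lower rank = 25 × 0.120 = 3; upper rank = 25 × 0.880 = 22.
The 3rd smallest replicate is 36.8; the 22nd is 39.0.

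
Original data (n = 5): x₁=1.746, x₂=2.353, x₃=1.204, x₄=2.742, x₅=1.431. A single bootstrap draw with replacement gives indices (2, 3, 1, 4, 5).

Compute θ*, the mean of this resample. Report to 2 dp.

θ* = 1.90

Resample values: 2.353, 1.204, 1.746, 2.742, 1.431.
Mean = (2.353 + 1.204 + 1.746 + 2.742 + 1.431) / 5 = 9.4760 / 5 = 1.90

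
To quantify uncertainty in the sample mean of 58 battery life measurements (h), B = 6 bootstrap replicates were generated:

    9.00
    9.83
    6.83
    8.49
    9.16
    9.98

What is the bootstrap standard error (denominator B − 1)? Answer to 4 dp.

Bootstrap SE is the standard deviation of the 6 replicate means.
Mean of replicates: (9.00 + 9.83 + 6.83 + 8.49 + 9.16 + 9.98) / 6 = 53.29000 / 6 = 8.88167
Sum of squared deviations: (+0.11833)² + (+0.94833)² + (−2.05167)² + (−0.39167)² + (+0.27833)² + (+1.09833)² = 6.55988
Variance = 6.55988 / 5 = 1.31198
SE* = √1.31198

SE* = 1.1454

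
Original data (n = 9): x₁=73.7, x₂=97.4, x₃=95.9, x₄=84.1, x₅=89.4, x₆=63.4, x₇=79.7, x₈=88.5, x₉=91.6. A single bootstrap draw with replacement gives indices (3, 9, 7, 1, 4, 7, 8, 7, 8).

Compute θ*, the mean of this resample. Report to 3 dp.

Resample values: 95.9, 91.6, 79.7, 73.7, 84.1, 79.7, 88.5, 79.7, 88.5.
Mean = (95.9 + 91.6 + 79.7 + 73.7 + 84.1 + 79.7 + 88.5 + 79.7 + 88.5) / 9 = 761.40 / 9 = 84.600

θ* = 84.600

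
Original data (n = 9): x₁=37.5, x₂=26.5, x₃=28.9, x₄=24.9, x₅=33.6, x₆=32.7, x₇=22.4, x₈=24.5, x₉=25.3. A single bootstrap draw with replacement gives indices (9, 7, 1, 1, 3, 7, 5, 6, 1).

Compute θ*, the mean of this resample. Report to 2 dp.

θ* = 30.87

Resample values: 25.3, 22.4, 37.5, 37.5, 28.9, 22.4, 33.6, 32.7, 37.5.
Mean = (25.3 + 22.4 + 37.5 + 37.5 + 28.9 + 22.4 + 33.6 + 32.7 + 37.5) / 9 = 277.80 / 9 = 30.87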